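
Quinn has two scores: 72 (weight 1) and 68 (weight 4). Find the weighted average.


Weighted sum:
1 x 72 + 4 x 68 = 344
Total weight:
1 + 4 = 5
Weighted average:
344 / 5 = 68.8

68.8


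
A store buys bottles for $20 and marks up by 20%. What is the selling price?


Calculate the markup amount:
20% of $20 = $4
Add to cost:
$20 + $4 = $24

$24


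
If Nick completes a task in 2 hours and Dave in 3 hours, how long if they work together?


Nick's rate: 1/2 of the job per hour
Dave's rate: 1/3 of the job per hour
Combined rate: 1/2 + 1/3 = 5/6 per hour
Time = 1 / (5/6) = 6/5 = 1.2 hours

1.2 hours


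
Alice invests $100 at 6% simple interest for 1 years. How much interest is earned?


Use the formula I = P x R x T / 100
P x R x T = 100 x 6 x 1 = 600
I = 600 / 100 = $6

$6


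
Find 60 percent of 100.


Convert percentage to decimal:
60% = 0.6
Multiply:
100 x 0.6 = 60

60


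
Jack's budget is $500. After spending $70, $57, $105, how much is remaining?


Add up expenses:
$70 + $57 + $105 = $232
Subtract from budget:
$500 - $232 = $268

$268


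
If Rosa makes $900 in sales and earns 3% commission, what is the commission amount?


Convert rate to decimal:
3% = 0.03
Multiply by sales:
$900 x 0.03 = $27

$27


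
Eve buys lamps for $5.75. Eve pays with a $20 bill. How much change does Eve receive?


Start with the amount paid:
$20
Subtract the price:
$20 - $5.75 = $14.25

$14.25


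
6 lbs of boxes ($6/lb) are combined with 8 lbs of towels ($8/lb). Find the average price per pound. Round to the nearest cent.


Cost of boxes:
6 x $6 = $36
Cost of towels:
8 x $8 = $64
Total cost: $36 + $64 = $100
Total weight: 14 lbs
Average: $100 / 14 = $7.1428... ≈ $7.14/lb

$7.14/lb


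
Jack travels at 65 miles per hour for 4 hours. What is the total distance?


Use the formula: distance = speed x time
Speed = 65 mph, Time = 4 hours
65 x 4 = 260 miles

260 miles


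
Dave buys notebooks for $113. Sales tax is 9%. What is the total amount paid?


Calculate the tax:
9% of $113 = $10.17
Add tax to price:
$113 + $10.17 = $123.17

$123.17


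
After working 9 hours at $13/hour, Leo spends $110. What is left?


Calculate earnings:
9 x $13 = $117
Subtract spending:
$117 - $110 = $7

$7


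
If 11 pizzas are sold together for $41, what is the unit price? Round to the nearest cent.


Total cost: $41
Number of items: 11
Unit price: $41 / 11 = $3.7272... ≈ $3.73

$3.73


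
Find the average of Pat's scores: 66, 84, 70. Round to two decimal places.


Add the scores:
66 + 84 + 70 = 220
Divide by the number of tests:
220 / 3 = 73.3333... ≈ 73.33

73.33


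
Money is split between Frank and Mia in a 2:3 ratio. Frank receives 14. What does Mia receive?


Find the multiplier:
14 / 2 = 7
Apply to Mia's share:
3 x 7 = 21

21


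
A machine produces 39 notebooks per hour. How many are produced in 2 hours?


Production rate: 39 notebooks per hour
Time: 2 hours
Total: 39 x 2 = 78 notebooks

78 notebooks


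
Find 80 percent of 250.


Convert percentage to decimal:
80% = 0.8
Multiply:
250 x 0.8 = 200

200


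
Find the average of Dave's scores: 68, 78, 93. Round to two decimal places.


Add the scores:
68 + 78 + 93 = 239
Divide by the number of tests:
239 / 3 = 79.6666... ≈ 79.67

79.67


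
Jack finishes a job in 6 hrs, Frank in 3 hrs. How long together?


Jack's rate: 1/6 of the job per hour
Frank's rate: 1/3 of the job per hour
Combined rate: 1/6 + 1/3 = 1/2 per hour
Time = 1 / (1/2) = 2 hours

2 hours


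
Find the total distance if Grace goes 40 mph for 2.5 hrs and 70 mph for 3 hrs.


Leg 1 distance:
40 x 2.5 = 100 miles
Leg 2 distance:
70 x 3 = 210 miles
Total distance:
100 + 210 = 310 miles

310 miles


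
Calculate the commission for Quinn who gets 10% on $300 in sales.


Convert rate to decimal:
10% = 0.1
Multiply by sales:
$300 x 0.1 = $30

$30


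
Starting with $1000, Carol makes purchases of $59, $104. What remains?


Add up expenses:
$59 + $104 = $163
Subtract from budget:
$1000 - $163 = $837

$837


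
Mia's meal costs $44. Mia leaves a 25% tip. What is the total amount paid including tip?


Calculate the tip:
25% of $44 = $11
Add tip to meal cost:
$44 + $11 = $55

$55


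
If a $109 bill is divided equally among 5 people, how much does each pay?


Total bill: $109
Number of people: 5
Each pays: $109 / 5 = $21.80

$21.80


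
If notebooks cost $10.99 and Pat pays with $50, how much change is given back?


Start with the amount paid:
$50
Subtract the price:
$50 - $10.99 = $39.01

$39.01


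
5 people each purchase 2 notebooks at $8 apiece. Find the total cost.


Cost per person:
2 x $8 = $16
Group total:
5 x $16 = $80

$80


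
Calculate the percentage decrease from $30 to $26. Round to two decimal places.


Find the absolute change:
|26 - 30| = 4
Divide by original and multiply by 100:
4 / 30 x 100 = 13.3333...% ≈ 13.33%

13.33%


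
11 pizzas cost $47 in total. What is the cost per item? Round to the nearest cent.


Total cost: $47
Number of items: 11
Unit price: $47 / 11 = $4.2727... ≈ $4.27

$4.27


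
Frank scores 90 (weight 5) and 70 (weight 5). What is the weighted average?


Weighted sum:
5 x 90 + 5 x 70 = 800
Total weight:
5 + 5 = 10
Weighted average:
800 / 10 = 80

80


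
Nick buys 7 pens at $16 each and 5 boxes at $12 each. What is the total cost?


Cost of pens:
7 x $16 = $112
Cost of boxes:
5 x $12 = $60
Add both:
$112 + $60 = $172

$172


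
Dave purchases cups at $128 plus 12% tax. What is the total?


Calculate the tax:
12% of $128 = $15.36
Add tax to price:
$128 + $15.36 = $143.36

$143.36


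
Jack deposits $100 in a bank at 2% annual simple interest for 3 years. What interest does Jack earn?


Use the formula I = P x R x T / 100
P x R x T = 100 x 2 x 3 = 600
I = 600 / 100 = $6

$6


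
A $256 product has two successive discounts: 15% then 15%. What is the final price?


First discount:
15% of $256 = $38.40
Price after first discount:
$256 - $38.40 = $217.60
Second discount:
15% of $217.60 = $32.64
Final price:
$217.60 - $32.64 = $184.96

$184.96


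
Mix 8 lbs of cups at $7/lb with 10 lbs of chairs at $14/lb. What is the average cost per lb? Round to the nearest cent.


Cost of cups:
8 x $7 = $56
Cost of chairs:
10 x $14 = $140
Total cost: $56 + $140 = $196
Total weight: 18 lbs
Average: $196 / 18 = $10.8888... ≈ $10.89/lb

$10.89/lb


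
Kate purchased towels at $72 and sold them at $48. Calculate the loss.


Selling price = $48
Cost price = $72
Loss = cost price - selling price:
Loss = $72 - $48 = $24

$24


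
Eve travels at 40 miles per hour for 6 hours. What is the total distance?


Use the formula: distance = speed x time
Speed = 40 mph, Time = 6 hours
40 x 6 = 240 miles

240 miles


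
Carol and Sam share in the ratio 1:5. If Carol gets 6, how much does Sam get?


Find the multiplier:
6 / 1 = 6
Apply to Sam's share:
5 x 6 = 30

30


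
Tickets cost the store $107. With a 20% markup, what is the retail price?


Calculate the markup amount:
20% of $107 = $21.40
Add to cost:
$107 + $21.40 = $128.40

$128.40


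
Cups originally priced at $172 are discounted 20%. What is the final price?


Calculate the discount amount:
20% of $172 = $34.40
Subtract from original:
$172 - $34.40 = $137.60

$137.60


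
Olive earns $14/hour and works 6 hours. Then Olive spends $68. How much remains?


Calculate earnings:
6 x $14 = $84
Subtract spending:
$84 - $68 = $16

$16


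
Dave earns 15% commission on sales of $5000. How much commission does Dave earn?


Convert rate to decimal:
15% = 0.15
Multiply by sales:
$5000 x 0.15 = $750

$750


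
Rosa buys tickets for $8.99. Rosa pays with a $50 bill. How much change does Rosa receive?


Start with the amount paid:
$50
Subtract the price:
$50 - $8.99 = $41.01

$41.01


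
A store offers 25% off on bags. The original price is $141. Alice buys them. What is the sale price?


Calculate the discount amount:
25% of $141 = $35.25
Subtract from original:
$141 - $35.25 = $105.75

$105.75


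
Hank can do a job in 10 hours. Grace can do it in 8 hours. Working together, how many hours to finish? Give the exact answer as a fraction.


Hank's rate: 1/10 of the job per hour
Grace's rate: 1/8 of the job per hour
Combined rate: 1/10 + 1/8 = 9/40 per hour
Time = 1 / (9/40) = 40/9 hours (≈ 4.44 hours)

40/9 hours


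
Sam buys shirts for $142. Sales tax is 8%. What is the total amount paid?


Calculate the tax:
8% of $142 = $11.36
Add tax to price:
$142 + $11.36 = $153.36

$153.36


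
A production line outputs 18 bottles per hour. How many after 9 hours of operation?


Production rate: 18 bottles per hour
Time: 9 hours
Total: 18 x 9 = 162 bottles

162 bottles


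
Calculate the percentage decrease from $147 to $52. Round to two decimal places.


Find the absolute change:
|52 - 147| = 95
Divide by original and multiply by 100:
95 / 147 x 100 = 64.6258...% ≈ 64.63%

64.63%


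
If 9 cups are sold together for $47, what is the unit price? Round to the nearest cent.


Total cost: $47
Number of items: 9
Unit price: $47 / 9 = $5.2222... ≈ $5.22

$5.22


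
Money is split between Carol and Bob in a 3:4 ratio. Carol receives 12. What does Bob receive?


Find the multiplier:
12 / 3 = 4
Apply to Bob's share:
4 x 4 = 16

16


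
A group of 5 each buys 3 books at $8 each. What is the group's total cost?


Cost per person:
3 x $8 = $24
Group total:
5 x $24 = $120

$120


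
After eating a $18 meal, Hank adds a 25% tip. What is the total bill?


Calculate the tip:
25% of $18 = $4.50
Add tip to meal cost:
$18 + $4.50 = $22.50

$22.50


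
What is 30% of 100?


Convert percentage to decimal:
30% = 0.3
Multiply:
100 x 0.3 = 30

30


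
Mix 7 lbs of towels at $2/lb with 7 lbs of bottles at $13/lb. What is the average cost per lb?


Cost of towels:
7 x $2 = $14
Cost of bottles:
7 x $13 = $91
Total cost: $14 + $91 = $105
Total weight: 14 lbs
Average: $105 / 14 = $7.50/lb

$7.50/lb


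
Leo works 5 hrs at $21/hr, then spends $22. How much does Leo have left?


Calculate earnings:
5 x $21 = $105
Subtract spending:
$105 - $22 = $83

$83


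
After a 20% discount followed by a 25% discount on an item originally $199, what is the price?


First discount:
20% of $199 = $39.80
Price after first discount:
$199 - $39.80 = $159.20
Second discount:
25% of $159.20 = $39.80
Final price:
$159.20 - $39.80 = $119.40

$119.40


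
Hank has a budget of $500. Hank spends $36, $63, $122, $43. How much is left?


Add up expenses:
$36 + $63 + $122 + $43 = $264
Subtract from budget:
$500 - $264 = $236

$236


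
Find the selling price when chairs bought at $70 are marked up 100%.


Calculate the markup amount:
100% of $70 = $70
Add to cost:
$70 + $70 = $140

$140


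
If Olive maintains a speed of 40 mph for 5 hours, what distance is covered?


Use the formula: distance = speed x time
Speed = 40 mph, Time = 5 hours
40 x 5 = 200 miles

200 miles


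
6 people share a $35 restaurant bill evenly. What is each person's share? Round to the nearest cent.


Total bill: $35
Number of people: 6
Each pays: $35 / 6 = $5.8333... ≈ $5.83

$5.83


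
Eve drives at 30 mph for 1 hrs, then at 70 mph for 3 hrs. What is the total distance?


Leg 1 distance:
30 x 1 = 30 miles
Leg 2 distance:
70 x 3 = 210 miles
Total distance:
30 + 210 = 240 miles

240 miles


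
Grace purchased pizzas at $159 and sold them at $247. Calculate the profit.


Selling price = $247
Cost price = $159
Profit = selling price - cost price:
Profit = $247 - $159 = $88

$88


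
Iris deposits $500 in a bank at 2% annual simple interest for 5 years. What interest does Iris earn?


Use the formula I = P x R x T / 100
P x R x T = 500 x 2 x 5 = 5000
I = 5000 / 100 = $50

$50


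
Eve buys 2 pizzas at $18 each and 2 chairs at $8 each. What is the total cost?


Cost of pizzas:
2 x $18 = $36
Cost of chairs:
2 x $8 = $16
Add both:
$36 + $16 = $52

$52


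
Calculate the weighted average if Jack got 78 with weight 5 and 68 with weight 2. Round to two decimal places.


Weighted sum:
5 x 78 + 2 x 68 = 526
Total weight:
5 + 2 = 7
Weighted average:
526 / 7 = 75.1428... ≈ 75.14

75.14


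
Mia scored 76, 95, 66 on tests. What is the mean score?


Add the scores:
76 + 95 + 66 = 237
Divide by the number of tests:
237 / 3 = 79

79


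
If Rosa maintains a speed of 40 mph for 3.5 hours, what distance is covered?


Use the formula: distance = speed x time
Speed = 40 mph, Time = 3.5 hours
40 x 3.5 = 140 miles

140 miles


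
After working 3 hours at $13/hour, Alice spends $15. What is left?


Calculate earnings:
3 x $13 = $39
Subtract spending:
$39 - $15 = $24

$24


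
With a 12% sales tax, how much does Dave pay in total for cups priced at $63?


Calculate the tax:
12% of $63 = $7.56
Add tax to price:
$63 + $7.56 = $70.56

$70.56


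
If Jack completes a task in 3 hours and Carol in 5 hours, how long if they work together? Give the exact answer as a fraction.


Jack's rate: 1/3 of the job per hour
Carol's rate: 1/5 of the job per hour
Combined rate: 1/3 + 1/5 = 8/15 per hour
Time = 1 / (8/15) = 15/8 hours (≈ 1.88 hours)

15/8 hours


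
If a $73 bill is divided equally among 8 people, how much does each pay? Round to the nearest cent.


Total bill: $73
Number of people: 8
Each pays: $73 / 8 = $9.125 ≈ $9.13

$9.13


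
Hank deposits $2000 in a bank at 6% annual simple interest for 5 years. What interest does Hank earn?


Use the formula I = P x R x T / 100
P x R x T = 2000 x 6 x 5 = 60000
I = 60000 / 100 = $600

$600


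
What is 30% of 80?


Convert percentage to decimal:
30% = 0.3
Multiply:
80 x 0.3 = 24

24


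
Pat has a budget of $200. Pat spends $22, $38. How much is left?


Add up expenses:
$22 + $38 = $60
Subtract from budget:
$200 - $60 = $140

$140


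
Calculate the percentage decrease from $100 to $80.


Find the absolute change:
|80 - 100| = 20
Divide by original and multiply by 100:
20 / 100 x 100 = 20%

20%


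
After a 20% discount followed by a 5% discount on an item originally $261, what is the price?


First discount:
20% of $261 = $52.20
Price after first discount:
$261 - $52.20 = $208.80
Second discount:
5% of $208.80 = $10.44
Final price:
$208.80 - $10.44 = $198.36

$198.36


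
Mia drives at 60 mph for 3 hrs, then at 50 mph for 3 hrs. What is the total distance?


Leg 1 distance:
60 x 3 = 180 miles
Leg 2 distance:
50 x 3 = 150 miles
Total distance:
180 + 150 = 330 miles

330 miles


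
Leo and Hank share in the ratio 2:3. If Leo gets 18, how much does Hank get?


Find the multiplier:
18 / 2 = 9
Apply to Hank's share:
3 x 9 = 27

27


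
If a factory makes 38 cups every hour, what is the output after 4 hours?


Production rate: 38 cups per hour
Time: 4 hours
Total: 38 x 4 = 152 cups

152 cups


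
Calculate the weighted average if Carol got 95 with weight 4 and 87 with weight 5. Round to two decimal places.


Weighted sum:
4 x 95 + 5 x 87 = 815
Total weight:
4 + 5 = 9
Weighted average:
815 / 9 = 90.5555... ≈ 90.56

90.56


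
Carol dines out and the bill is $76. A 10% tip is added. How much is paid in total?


Calculate the tip:
10% of $76 = $7.60
Add tip to meal cost:
$76 + $7.60 = $83.60

$83.60


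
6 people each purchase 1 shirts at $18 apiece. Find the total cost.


Cost per person:
1 x $18 = $18
Group total:
6 x $18 = $108

$108


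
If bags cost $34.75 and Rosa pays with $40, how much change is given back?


Start with the amount paid:
$40
Subtract the price:
$40 - $34.75 = $5.25

$5.25


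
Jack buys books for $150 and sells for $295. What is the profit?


Selling price = $295
Cost price = $150
Profit = selling price - cost price:
Profit = $295 - $150 = $145

$145


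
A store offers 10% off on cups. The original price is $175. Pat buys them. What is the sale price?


Calculate the discount amount:
10% of $175 = $17.50
Subtract from original:
$175 - $17.50 = $157.50

$157.50


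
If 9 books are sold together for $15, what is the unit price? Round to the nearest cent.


Total cost: $15
Number of items: 9
Unit price: $15 / 9 = $1.6666... ≈ $1.67

$1.67


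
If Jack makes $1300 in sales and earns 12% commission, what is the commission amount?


Convert rate to decimal:
12% = 0.12
Multiply by sales:
$1300 x 0.12 = $156

$156


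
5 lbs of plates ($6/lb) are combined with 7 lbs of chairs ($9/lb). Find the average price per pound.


Cost of plates:
5 x $6 = $30
Cost of chairs:
7 x $9 = $63
Total cost: $30 + $63 = $93
Total weight: 12 lbs
Average: $93 / 12 = $7.75/lb

$7.75/lb


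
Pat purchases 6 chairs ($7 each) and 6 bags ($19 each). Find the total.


Cost of chairs:
6 x $7 = $42
Cost of bags:
6 x $19 = $114
Add both:
$42 + $114 = $156

$156


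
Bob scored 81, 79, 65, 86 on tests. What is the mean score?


Add the scores:
81 + 79 + 65 + 86 = 311
Divide by the number of tests:
311 / 4 = 77.75

77.75


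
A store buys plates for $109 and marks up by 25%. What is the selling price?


Calculate the markup amount:
25% of $109 = $27.25
Add to cost:
$109 + $27.25 = $136.25

$136.25


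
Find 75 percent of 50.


Convert percentage to decimal:
75% = 0.75
Multiply:
50 x 0.75 = 37.5

37.5


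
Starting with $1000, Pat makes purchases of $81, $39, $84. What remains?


Add up expenses:
$81 + $39 + $84 = $204
Subtract from budget:
$1000 - $204 = $796

$796


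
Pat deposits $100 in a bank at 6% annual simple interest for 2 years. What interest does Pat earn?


Use the formula I = P x R x T / 100
P x R x T = 100 x 6 x 2 = 1200
I = 1200 / 100 = $12

$12


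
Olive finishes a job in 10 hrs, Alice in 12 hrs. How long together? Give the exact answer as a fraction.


Olive's rate: 1/10 of the job per hour
Alice's rate: 1/12 of the job per hour
Combined rate: 1/10 + 1/12 = 11/60 per hour
Time = 1 / (11/60) = 60/11 hours (≈ 5.45 hours)

60/11 hours


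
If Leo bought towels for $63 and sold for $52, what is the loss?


Selling price = $52
Cost price = $63
Loss = cost price - selling price:
Loss = $63 - $52 = $11

$11


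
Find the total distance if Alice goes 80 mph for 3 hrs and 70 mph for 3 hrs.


Leg 1 distance:
80 x 3 = 240 miles
Leg 2 distance:
70 x 3 = 210 miles
Total distance:
240 + 210 = 450 miles

450 miles


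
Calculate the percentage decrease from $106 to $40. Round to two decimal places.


Find the absolute change:
|40 - 106| = 66
Divide by original and multiply by 100:
66 / 106 x 100 = 62.2641...% ≈ 62.26%

62.26%


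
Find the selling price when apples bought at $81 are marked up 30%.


Calculate the markup amount:
30% of $81 = $24.30
Add to cost:
$81 + $24.30 = $105.30

$105.30


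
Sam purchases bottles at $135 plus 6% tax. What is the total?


Calculate the tax:
6% of $135 = $8.10
Add tax to price:
$135 + $8.10 = $143.10

$143.10


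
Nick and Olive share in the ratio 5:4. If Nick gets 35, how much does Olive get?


Find the multiplier:
35 / 5 = 7
Apply to Olive's share:
4 x 7 = 28

28


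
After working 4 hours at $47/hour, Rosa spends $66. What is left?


Calculate earnings:
4 x $47 = $188
Subtract spending:
$188 - $66 = $122

$122


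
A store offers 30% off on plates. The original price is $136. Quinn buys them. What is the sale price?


Calculate the discount amount:
30% of $136 = $40.80
Subtract from original:
$136 - $40.80 = $95.20

$95.20


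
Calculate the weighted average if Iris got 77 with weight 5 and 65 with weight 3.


Weighted sum:
5 x 77 + 3 x 65 = 580
Total weight:
5 + 3 = 8
Weighted average:
580 / 8 = 72.5

72.5


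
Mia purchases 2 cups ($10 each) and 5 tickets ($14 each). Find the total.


Cost of cups:
2 x $10 = $20
Cost of tickets:
5 x $14 = $70
Add both:
$20 + $70 = $90

$90


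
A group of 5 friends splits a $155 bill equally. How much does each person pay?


Total bill: $155
Number of people: 5
Each pays: $155 / 5 = $31

$31


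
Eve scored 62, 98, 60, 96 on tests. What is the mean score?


Add the scores:
62 + 98 + 60 + 96 = 316
Divide by the number of tests:
316 / 4 = 79

79


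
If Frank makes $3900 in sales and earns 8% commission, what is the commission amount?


Convert rate to decimal:
8% = 0.08
Multiply by sales:
$3900 x 0.08 = $312

$312


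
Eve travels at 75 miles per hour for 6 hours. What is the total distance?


Use the formula: distance = speed x time
Speed = 75 mph, Time = 6 hours
75 x 6 = 450 miles

450 miles


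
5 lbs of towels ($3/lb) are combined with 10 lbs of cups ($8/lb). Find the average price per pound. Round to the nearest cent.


Cost of towels:
5 x $3 = $15
Cost of cups:
10 x $8 = $80
Total cost: $15 + $80 = $95
Total weight: 15 lbs
Average: $95 / 15 = $6.3333... ≈ $6.33/lb

$6.33/lb


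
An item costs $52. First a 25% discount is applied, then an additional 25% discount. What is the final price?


First discount:
25% of $52 = $13
Price after first discount:
$52 - $13 = $39
Second discount:
25% of $39 = $9.75
Final price:
$39 - $9.75 = $29.25

$29.25


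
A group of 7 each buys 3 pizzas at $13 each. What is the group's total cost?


Cost per person:
3 x $13 = $39
Group total:
7 x $39 = $273

$273


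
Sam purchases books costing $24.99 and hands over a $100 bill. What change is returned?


Start with the amount paid:
$100
Subtract the price:
$100 - $24.99 = $75.01

$75.01


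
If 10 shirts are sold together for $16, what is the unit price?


Total cost: $16
Number of items: 10
Unit price: $16 / 10 = $1.60

$1.60


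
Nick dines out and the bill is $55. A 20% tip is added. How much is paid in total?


Calculate the tip:
20% of $55 = $11
Add tip to meal cost:
$55 + $11 = $66

$66


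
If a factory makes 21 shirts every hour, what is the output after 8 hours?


Production rate: 21 shirts per hour
Time: 8 hours
Total: 21 x 8 = 168 shirts

168 shirts


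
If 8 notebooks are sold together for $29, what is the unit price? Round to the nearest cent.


Total cost: $29
Number of items: 8
Unit price: $29 / 8 = $3.625 ≈ $3.63

$3.63


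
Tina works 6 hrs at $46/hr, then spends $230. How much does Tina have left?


Calculate earnings:
6 x $46 = $276
Subtract spending:
$276 - $230 = $46

$46


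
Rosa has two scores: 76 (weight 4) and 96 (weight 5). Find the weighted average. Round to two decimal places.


Weighted sum:
4 x 76 + 5 x 96 = 784
Total weight:
4 + 5 = 9
Weighted average:
784 / 9 = 87.1111... ≈ 87.11

87.11


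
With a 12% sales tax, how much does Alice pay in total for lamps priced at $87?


Calculate the tax:
12% of $87 = $10.44
Add tax to price:
$87 + $10.44 = $97.44

$97.44


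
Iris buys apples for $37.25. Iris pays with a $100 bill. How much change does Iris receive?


Start with the amount paid:
$100
Subtract the price:
$100 - $37.25 = $62.75

$62.75


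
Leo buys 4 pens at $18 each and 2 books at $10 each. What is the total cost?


Cost of pens:
4 x $18 = $72
Cost of books:
2 x $10 = $20
Add both:
$72 + $20 = $92

$92


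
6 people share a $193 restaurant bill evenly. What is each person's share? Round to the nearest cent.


Total bill: $193
Number of people: 6
Each pays: $193 / 6 = $32.1666... ≈ $32.17

$32.17


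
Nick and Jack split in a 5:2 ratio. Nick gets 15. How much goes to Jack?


Find the multiplier:
15 / 5 = 3
Apply to Jack's share:
2 x 3 = 6

6


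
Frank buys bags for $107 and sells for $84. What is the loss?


Selling price = $84
Cost price = $107
Loss = cost price - selling price:
Loss = $107 - $84 = $23

$23


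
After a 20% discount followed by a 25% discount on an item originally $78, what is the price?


First discount:
20% of $78 = $15.60
Price after first discount:
$78 - $15.60 = $62.40
Second discount:
25% of $62.40 = $15.60
Final price:
$62.40 - $15.60 = $46.80

$46.80


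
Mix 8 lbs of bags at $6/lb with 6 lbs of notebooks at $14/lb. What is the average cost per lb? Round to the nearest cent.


Cost of bags:
8 x $6 = $48
Cost of notebooks:
6 x $14 = $84
Total cost: $48 + $84 = $132
Total weight: 14 lbs
Average: $132 / 14 = $9.4285... ≈ $9.43/lb

$9.43/lb


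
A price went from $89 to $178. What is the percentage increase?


Find the absolute change:
|178 - 89| = 89
Divide by original and multiply by 100:
89 / 89 x 100 = 100%

100%


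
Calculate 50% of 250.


Convert percentage to decimal:
50% = 0.5
Multiply:
250 x 0.5 = 125

125


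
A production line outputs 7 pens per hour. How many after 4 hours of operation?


Production rate: 7 pens per hour
Time: 4 hours
Total: 7 x 4 = 28 pens

28 pens


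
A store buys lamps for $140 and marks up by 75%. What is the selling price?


Calculate the markup amount:
75% of $140 = $105
Add to cost:
$140 + $105 = $245

$245


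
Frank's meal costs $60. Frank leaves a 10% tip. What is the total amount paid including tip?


Calculate the tip:
10% of $60 = $6
Add tip to meal cost:
$60 + $6 = $66

$66


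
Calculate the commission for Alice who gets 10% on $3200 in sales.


Convert rate to decimal:
10% = 0.1
Multiply by sales:
$3200 x 0.1 = $320

$320


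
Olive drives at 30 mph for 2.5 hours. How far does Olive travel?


Use the formula: distance = speed x time
Speed = 30 mph, Time = 2.5 hours
30 x 2.5 = 75 miles

75 miles


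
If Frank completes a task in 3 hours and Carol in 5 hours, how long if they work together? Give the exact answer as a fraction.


Frank's rate: 1/3 of the job per hour
Carol's rate: 1/5 of the job per hour
Combined rate: 1/3 + 1/5 = 8/15 per hour
Time = 1 / (8/15) = 15/8 hours (≈ 1.88 hours)

15/8 hours


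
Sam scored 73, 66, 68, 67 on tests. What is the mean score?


Add the scores:
73 + 66 + 68 + 67 = 274
Divide by the number of tests:
274 / 4 = 68.5

68.5


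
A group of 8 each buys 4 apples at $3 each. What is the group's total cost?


Cost per person:
4 x $3 = $12
Group total:
8 x $12 = $96

$96


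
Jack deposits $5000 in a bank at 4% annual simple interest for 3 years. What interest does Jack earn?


Use the formula I = P x R x T / 100
P x R x T = 5000 x 4 x 3 = 60000
I = 60000 / 100 = $600

$600


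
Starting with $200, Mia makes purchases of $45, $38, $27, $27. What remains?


Add up expenses:
$45 + $38 + $27 + $27 = $137
Subtract from budget:
$200 - $137 = $63

$63


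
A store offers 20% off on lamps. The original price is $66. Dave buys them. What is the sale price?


Calculate the discount amount:
20% of $66 = $13.20
Subtract from original:
$66 - $13.20 = $52.80

$52.80


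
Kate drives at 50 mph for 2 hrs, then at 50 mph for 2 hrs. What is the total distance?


Leg 1 distance:
50 x 2 = 100 miles
Leg 2 distance:
50 x 2 = 100 miles
Total distance:
100 + 100 = 200 miles

200 miles


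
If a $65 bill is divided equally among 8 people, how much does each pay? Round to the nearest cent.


Total bill: $65
Number of people: 8
Each pays: $65 / 8 = $8.125 ≈ $8.13

$8.13


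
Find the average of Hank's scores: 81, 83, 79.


Add the scores:
81 + 83 + 79 = 243
Divide by the number of tests:
243 / 3 = 81

81


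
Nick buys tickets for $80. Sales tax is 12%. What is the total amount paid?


Calculate the tax:
12% of $80 = $9.60
Add tax to price:
$80 + $9.60 = $89.60

$89.60


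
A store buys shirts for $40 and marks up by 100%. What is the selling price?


Calculate the markup amount:
100% of $40 = $40
Add to cost:
$40 + $40 = $80

$80


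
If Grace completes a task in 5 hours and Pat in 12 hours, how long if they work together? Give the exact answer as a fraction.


Grace's rate: 1/5 of the job per hour
Pat's rate: 1/12 of the job per hour
Combined rate: 1/5 + 1/12 = 17/60 per hour
Time = 1 / (17/60) = 60/17 hours (≈ 3.53 hours)

60/17 hours


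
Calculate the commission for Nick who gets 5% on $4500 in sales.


Convert rate to decimal:
5% = 0.05
Multiply by sales:
$4500 x 0.05 = $225

$225


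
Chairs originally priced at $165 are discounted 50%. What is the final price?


Calculate the discount amount:
50% of $165 = $82.50
Subtract from original:
$165 - $82.50 = $82.50

$82.50


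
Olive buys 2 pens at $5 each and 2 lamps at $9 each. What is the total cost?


Cost of pens:
2 x $5 = $10
Cost of lamps:
2 x $9 = $18
Add both:
$10 + $18 = $28

$28


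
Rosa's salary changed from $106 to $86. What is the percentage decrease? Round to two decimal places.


Find the absolute change:
|86 - 106| = 20
Divide by original and multiply by 100:
20 / 106 x 100 = 18.8679...% ≈ 18.87%

18.87%


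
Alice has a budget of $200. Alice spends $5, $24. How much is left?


Add up expenses:
$5 + $24 = $29
Subtract from budget:
$200 - $29 = $171

$171


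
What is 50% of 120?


Convert percentage to decimal:
50% = 0.5
Multiply:
120 x 0.5 = 60

60


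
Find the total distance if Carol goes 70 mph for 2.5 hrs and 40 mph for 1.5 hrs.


Leg 1 distance:
70 x 2.5 = 175 miles
Leg 2 distance:
40 x 1.5 = 60 miles
Total distance:
175 + 60 = 235 miles

235 miles


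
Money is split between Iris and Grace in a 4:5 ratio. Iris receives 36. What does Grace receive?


Find the multiplier:
36 / 4 = 9
Apply to Grace's share:
5 x 9 = 45

45


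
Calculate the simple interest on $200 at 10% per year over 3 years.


Use the formula I = P x R x T / 100
P x R x T = 200 x 10 x 3 = 6000
I = 6000 / 100 = $60

$60


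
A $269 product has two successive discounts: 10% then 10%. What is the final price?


First discount:
10% of $269 = $26.90
Price after first discount:
$269 - $26.90 = $242.10
Second discount:
10% of $242.10 = $24.21
Final price:
$242.10 - $24.21 = $217.89

$217.89


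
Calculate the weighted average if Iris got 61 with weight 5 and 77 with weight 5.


Weighted sum:
5 x 61 + 5 x 77 = 690
Total weight:
5 + 5 = 10
Weighted average:
690 / 10 = 69

69


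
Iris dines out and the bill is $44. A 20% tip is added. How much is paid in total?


Calculate the tip:
20% of $44 = $8.80
Add tip to meal cost:
$44 + $8.80 = $52.80

$52.80


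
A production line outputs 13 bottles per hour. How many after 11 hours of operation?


Production rate: 13 bottles per hour
Time: 11 hours
Total: 13 x 11 = 143 bottles

143 bottles


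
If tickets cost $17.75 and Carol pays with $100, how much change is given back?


Start with the amount paid:
$100
Subtract the price:
$100 - $17.75 = $82.25

$82.25


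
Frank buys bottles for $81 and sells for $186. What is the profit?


Selling price = $186
Cost price = $81
Profit = selling price - cost price:
Profit = $186 - $81 = $105

$105


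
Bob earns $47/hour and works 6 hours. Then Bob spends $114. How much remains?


Calculate earnings:
6 x $47 = $282
Subtract spending:
$282 - $114 = $168

$168


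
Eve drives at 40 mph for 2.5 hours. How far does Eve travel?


Use the formula: distance = speed x time
Speed = 40 mph, Time = 2.5 hours
40 x 2.5 = 100 miles

100 miles


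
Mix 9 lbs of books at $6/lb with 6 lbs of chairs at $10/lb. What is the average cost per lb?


Cost of books:
9 x $6 = $54
Cost of chairs:
6 x $10 = $60
Total cost: $54 + $60 = $114
Total weight: 15 lbs
Average: $114 / 15 = $7.60/lb

$7.60/lb


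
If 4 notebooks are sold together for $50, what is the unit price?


Total cost: $50
Number of items: 4
Unit price: $50 / 4 = $12.50

$12.50


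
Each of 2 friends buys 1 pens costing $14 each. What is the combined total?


Cost per person:
1 x $14 = $14
Group total:
2 x $14 = $28

$28


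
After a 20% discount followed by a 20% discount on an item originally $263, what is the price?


First discount:
20% of $263 = $52.60
Price after first discount:
$263 - $52.60 = $210.40
Second discount:
20% of $210.40 = $42.08
Final price:
$210.40 - $42.08 = $168.32

$168.32


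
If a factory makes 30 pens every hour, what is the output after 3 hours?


Production rate: 30 pens per hour
Time: 3 hours
Total: 30 x 3 = 90 pens

90 pens


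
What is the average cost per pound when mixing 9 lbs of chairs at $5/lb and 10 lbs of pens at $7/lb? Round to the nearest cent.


Cost of chairs:
9 x $5 = $45
Cost of pens:
10 x $7 = $70
Total cost: $45 + $70 = $115
Total weight: 19 lbs
Average: $115 / 19 = $6.0526... ≈ $6.05/lb

$6.05/lb


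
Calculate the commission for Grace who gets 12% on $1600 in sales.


Convert rate to decimal:
12% = 0.12
Multiply by sales:
$1600 x 0.12 = $192

$192


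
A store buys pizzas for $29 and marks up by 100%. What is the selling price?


Calculate the markup amount:
100% of $29 = $29
Add to cost:
$29 + $29 = $58

$58


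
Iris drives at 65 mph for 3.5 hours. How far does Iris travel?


Use the formula: distance = speed x time
Speed = 65 mph, Time = 3.5 hours
65 x 3.5 = 227.5 miles

227.5 miles


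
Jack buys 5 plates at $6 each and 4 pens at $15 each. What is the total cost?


Cost of plates:
5 x $6 = $30
Cost of pens:
4 x $15 = $60
Add both:
$30 + $60 = $90

$90


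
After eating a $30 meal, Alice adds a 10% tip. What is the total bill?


Calculate the tip:
10% of $30 = $3
Add tip to meal cost:
$30 + $3 = $33

$33


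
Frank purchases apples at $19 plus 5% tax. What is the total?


Calculate the tax:
5% of $19 = $0.95
Add tax to price:
$19 + $0.95 = $19.95

$19.95


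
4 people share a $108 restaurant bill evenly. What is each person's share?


Total bill: $108
Number of people: 4
Each pays: $108 / 4 = $27

$27


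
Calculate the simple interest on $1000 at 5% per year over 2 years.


Use the formula I = P x R x T / 100
P x R x T = 1000 x 5 x 2 = 10000
I = 10000 / 100 = $100

$100


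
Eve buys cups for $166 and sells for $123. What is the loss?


Selling price = $123
Cost price = $166
Loss = cost price - selling price:
Loss = $166 - $123 = $43

$43


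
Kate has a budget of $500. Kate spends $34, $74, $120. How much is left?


Add up expenses:
$34 + $74 + $120 = $228
Subtract from budget:
$500 - $228 = $272

$272


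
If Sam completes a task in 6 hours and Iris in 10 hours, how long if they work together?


Sam's rate: 1/6 of the job per hour
Iris's rate: 1/10 of the job per hour
Combined rate: 1/6 + 1/10 = 4/15 per hour
Time = 1 / (4/15) = 15/4 = 3.75 hours

3.75 hours


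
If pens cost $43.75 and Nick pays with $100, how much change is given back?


Start with the amount paid:
$100
Subtract the price:
$100 - $43.75 = $56.25

$56.25


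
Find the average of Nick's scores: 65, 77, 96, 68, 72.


Add the scores:
65 + 77 + 96 + 68 + 72 = 378
Divide by the number of tests:
378 / 5 = 75.6

75.6


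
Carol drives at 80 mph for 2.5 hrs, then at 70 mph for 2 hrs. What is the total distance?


Leg 1 distance:
80 x 2.5 = 200 miles
Leg 2 distance:
70 x 2 = 140 miles
Total distance:
200 + 140 = 340 miles

340 miles


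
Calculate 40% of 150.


Convert percentage to decimal:
40% = 0.4
Multiply:
150 x 0.4 = 60

60


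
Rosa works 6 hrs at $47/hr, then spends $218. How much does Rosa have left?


Calculate earnings:
6 x $47 = $282
Subtract spending:
$282 - $218 = $64

$64


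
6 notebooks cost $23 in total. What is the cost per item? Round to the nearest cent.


Total cost: $23
Number of items: 6
Unit price: $23 / 6 = $3.8333... ≈ $3.83

$3.83


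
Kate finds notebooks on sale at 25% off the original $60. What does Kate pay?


Calculate the discount amount:
25% of $60 = $15
Subtract from original:
$60 - $15 = $45

$45


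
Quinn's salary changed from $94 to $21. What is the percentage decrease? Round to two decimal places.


Find the absolute change:
|21 - 94| = 73
Divide by original and multiply by 100:
73 / 94 x 100 = 77.6595...% ≈ 77.66%

77.66%


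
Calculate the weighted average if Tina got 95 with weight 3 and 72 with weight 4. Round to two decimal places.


Weighted sum:
3 x 95 + 4 x 72 = 573
Total weight:
3 + 4 = 7
Weighted average:
573 / 7 = 81.8571... ≈ 81.86

81.86


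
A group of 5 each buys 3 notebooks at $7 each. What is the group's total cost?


Cost per person:
3 x $7 = $21
Group total:
5 x $21 = $105

$105


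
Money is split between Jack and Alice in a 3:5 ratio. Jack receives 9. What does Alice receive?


Find the multiplier:
9 / 3 = 3
Apply to Alice's share:
5 x 3 = 15

15


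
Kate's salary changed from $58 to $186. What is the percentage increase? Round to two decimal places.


Find the absolute change:
|186 - 58| = 128
Divide by original and multiply by 100:
128 / 58 x 100 = 220.6896...% ≈ 220.69%

220.69%


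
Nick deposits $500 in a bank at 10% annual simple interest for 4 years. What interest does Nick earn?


Use the formula I = P x R x T / 100
P x R x T = 500 x 10 x 4 = 20000
I = 20000 / 100 = $200

$200


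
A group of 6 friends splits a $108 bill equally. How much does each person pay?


Total bill: $108
Number of people: 6
Each pays: $108 / 6 = $18

$18


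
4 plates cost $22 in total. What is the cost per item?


Total cost: $22
Number of items: 4
Unit price: $22 / 4 = $5.50

$5.50


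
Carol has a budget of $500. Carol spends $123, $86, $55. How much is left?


Add up expenses:
$123 + $86 + $55 = $264
Subtract from budget:
$500 - $264 = $236

$236


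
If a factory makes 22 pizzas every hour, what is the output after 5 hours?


Production rate: 22 pizzas per hour
Time: 5 hours
Total: 22 x 5 = 110 pizzas

110 pizzas


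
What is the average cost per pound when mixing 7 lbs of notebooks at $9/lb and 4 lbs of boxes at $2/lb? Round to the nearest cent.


Cost of notebooks:
7 x $9 = $63
Cost of boxes:
4 x $2 = $8
Total cost: $63 + $8 = $71
Total weight: 11 lbs
Average: $71 / 11 = $6.4545... ≈ $6.45/lb

$6.45/lb


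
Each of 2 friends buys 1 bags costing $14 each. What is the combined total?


Cost per person:
1 x $14 = $14
Group total:
2 x $14 = $28

$28


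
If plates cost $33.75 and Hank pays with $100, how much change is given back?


Start with the amount paid:
$100
Subtract the price:
$100 - $33.75 = $66.25

$66.25


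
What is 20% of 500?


Convert percentage to decimal:
20% = 0.2
Multiply:
500 x 0.2 = 100

100


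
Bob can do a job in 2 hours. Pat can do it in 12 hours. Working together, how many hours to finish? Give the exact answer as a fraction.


Bob's rate: 1/2 of the job per hour
Pat's rate: 1/12 of the job per hour
Combined rate: 1/2 + 1/12 = 7/12 per hour
Time = 1 / (7/12) = 12/7 hours (≈ 1.71 hours)

12/7 hours


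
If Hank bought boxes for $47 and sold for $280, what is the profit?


Selling price = $280
Cost price = $47
Profit = selling price - cost price:
Profit = $280 - $47 = $233

$233


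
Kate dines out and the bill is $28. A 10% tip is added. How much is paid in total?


Calculate the tip:
10% of $28 = $2.80
Add tip to meal cost:
$28 + $2.80 = $30.80

$30.80


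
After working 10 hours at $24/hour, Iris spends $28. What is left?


Calculate earnings:
10 x $24 = $240
Subtract spending:
$240 - $28 = $212

$212


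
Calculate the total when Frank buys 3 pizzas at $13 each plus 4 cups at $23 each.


Cost of pizzas:
3 x $13 = $39
Cost of cups:
4 x $23 = $92
Add both:
$39 + $92 = $131

$131


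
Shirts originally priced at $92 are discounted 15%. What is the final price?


Calculate the discount amount:
15% of $92 = $13.80
Subtract from original:
$92 - $13.80 = $78.20

$78.20


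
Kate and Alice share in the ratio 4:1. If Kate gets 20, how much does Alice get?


Find the multiplier:
20 / 4 = 5
Apply to Alice's share:
1 x 5 = 5

5
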